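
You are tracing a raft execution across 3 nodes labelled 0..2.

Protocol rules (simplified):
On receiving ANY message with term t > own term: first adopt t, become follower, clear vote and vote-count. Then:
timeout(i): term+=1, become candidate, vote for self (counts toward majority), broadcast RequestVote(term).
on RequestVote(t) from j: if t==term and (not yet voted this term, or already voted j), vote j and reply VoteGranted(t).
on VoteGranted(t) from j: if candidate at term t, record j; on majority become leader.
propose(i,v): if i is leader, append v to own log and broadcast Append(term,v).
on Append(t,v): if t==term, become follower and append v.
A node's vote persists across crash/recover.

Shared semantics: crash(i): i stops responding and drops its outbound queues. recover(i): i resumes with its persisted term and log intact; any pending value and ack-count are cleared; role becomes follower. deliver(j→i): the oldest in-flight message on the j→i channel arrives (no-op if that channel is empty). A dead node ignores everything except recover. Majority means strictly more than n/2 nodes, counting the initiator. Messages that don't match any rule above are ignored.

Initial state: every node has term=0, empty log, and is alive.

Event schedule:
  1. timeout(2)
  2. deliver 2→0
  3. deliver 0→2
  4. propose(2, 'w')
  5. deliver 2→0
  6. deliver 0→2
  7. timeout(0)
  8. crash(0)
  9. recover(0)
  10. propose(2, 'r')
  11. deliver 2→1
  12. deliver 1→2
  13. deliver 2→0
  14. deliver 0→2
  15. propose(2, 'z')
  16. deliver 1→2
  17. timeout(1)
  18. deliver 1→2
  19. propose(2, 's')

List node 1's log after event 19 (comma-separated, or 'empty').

e1 timeout(2): 2[cand,t=1,-]
e2 deliver 2→0: 0[foll,t=1,-]
e3 deliver 0→2: 2[lead,t=1,-]
e4 propose(2,'w'): 2[lead,t=1,w]
e5 deliver 2→0: 0[foll,t=1,w]
e6 deliver 0→2: ·
e7 timeout(0): 0[cand,t=2,w]
e8 crash(0): 0[✗cand,t=2,w]
e9 recover(0): 0[foll,t=2,w]
e10 propose(2,'r'): 2[lead,t=1,w,r]
e11 deliver 2→1: 1[foll,t=1,-]
e12 deliver 1→2: ·
e13 deliver 2→0: ·
e14 deliver 0→2: ·
e15 propose(2,'z'): 2[lead,t=1,w,r,z]
e16 deliver 1→2: ·
e17 timeout(1): 1[cand,t=2,-]
e18 deliver 1→2: 2[foll,t=2,w,r,z]
e19 propose(2,'s'): ·

empty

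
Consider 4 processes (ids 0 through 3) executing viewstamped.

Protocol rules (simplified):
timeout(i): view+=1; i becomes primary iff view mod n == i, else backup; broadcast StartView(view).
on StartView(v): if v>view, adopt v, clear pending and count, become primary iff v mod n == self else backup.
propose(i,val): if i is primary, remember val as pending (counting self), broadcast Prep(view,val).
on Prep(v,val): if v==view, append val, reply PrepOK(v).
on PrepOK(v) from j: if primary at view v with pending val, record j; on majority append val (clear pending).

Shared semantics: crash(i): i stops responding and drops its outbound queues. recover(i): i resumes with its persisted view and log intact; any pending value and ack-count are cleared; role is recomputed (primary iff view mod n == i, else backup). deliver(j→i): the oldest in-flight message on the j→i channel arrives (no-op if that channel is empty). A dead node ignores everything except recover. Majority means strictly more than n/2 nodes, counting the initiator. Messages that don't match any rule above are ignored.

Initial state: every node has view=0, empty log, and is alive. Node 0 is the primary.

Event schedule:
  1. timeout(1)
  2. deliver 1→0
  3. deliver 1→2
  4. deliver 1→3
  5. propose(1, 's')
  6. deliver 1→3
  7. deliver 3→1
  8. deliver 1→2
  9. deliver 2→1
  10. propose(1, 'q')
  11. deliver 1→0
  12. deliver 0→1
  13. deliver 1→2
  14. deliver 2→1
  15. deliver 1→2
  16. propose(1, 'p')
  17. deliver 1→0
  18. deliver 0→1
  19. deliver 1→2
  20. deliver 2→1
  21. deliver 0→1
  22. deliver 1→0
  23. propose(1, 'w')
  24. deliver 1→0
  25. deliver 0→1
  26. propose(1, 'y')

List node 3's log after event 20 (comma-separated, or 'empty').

e1 timeout(1): 1[prim,v=1,-]
e2 deliver 1→0: 0[back,v=1,-]
e3 deliver 1→2: 2[back,v=1,-]
e4 deliver 1→3: 3[back,v=1,-]
e5 propose(1,'s'): ·
e6 deliver 1→3: 3[back,v=1,s]
e7 deliver 3→1: ·
e8 deliver 1→2: 2[back,v=1,s]
e9 deliver 2→1: 1[prim,v=1,s]
e10 propose(1,'q'): ·
e11 deliver 1→0: 0[back,v=1,s]
e12 deliver 0→1: ·
e13 deliver 1→2: 2[back,v=1,s,q]
e14 deliver 2→1: 1[prim,v=1,s,q]
e15 deliver 1→2: ·
e16 propose(1,'p'): ·
e17 deliver 1→0: 0[back,v=1,s,q]
e18 deliver 0→1: ·
e19 deliver 1→2: 2[back,v=1,s,q,p]
e20 deliver 2→1: 1[prim,v=1,s,q,p]

s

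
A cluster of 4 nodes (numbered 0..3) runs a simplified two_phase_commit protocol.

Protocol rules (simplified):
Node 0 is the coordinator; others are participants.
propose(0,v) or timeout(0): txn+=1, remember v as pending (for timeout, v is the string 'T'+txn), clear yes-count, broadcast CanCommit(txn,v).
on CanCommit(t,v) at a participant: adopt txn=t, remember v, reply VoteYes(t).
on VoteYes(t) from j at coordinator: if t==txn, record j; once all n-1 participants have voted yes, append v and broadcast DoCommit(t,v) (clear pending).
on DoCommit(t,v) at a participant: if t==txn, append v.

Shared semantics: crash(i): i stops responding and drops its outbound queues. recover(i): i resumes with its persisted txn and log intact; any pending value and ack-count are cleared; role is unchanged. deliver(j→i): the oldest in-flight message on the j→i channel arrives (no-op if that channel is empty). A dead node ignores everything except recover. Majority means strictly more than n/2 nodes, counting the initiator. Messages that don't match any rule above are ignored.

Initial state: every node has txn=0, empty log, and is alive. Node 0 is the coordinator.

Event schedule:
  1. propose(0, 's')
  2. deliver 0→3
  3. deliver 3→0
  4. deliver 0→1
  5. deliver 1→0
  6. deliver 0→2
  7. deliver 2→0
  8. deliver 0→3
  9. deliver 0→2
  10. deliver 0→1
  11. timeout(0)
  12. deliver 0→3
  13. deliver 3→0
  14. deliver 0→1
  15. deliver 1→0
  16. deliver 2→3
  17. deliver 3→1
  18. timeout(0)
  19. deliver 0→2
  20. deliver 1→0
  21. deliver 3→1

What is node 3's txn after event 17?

[1] propose(0,'s') → N0(coor t1 [-])
[2] deliver 0→3 → N3(part t1 [-])
[3] deliver 3→0 → ∅
[4] deliver 0→1 → N1(part t1 [-])
[5] deliver 1→0 → ∅
[6] deliver 0→2 → N2(part t1 [-])
[7] deliver 2→0 → N0(coor t1 [s])
[8] deliver 0→3 → N3(part t1 [s])
[9] deliver 0→2 → N2(part t1 [s])
[10] deliver 0→1 → N1(part t1 [s])
[11] timeout(0) → N0(coor t2 [s])
[12] deliver 0→3 → N3(part t2 [s])
[13] deliver 3→0 → ∅
[14] deliver 0→1 → N1(part t2 [s])
[15] deliver 1→0 → ∅
[16] deliver 2→3 → ∅
[17] deliver 3→1 → ∅

2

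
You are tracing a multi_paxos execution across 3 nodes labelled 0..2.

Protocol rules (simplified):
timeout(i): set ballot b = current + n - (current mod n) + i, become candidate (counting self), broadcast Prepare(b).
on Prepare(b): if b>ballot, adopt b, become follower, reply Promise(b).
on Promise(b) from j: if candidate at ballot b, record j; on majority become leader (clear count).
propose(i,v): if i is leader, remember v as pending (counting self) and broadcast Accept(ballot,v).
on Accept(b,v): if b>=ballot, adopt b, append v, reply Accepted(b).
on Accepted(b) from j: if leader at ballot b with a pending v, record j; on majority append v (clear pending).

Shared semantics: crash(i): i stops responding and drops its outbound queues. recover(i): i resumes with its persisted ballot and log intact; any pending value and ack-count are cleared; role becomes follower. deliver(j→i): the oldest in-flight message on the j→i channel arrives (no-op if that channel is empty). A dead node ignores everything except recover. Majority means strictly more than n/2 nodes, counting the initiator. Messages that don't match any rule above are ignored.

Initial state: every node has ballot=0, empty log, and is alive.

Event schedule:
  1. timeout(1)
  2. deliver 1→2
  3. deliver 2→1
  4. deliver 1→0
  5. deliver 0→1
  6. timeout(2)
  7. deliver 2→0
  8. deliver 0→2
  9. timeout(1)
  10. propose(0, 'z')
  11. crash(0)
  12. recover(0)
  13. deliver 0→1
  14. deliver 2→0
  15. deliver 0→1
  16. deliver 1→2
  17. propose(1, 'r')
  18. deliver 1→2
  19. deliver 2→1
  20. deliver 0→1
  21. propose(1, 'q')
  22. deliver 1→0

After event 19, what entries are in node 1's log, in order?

empty

1. timeout(1):  <1:cand b4 ->
2. deliver 1→2:  <2:foll b4 ->
3. deliver 2→1:  <1:lead b4 ->
4. deliver 1→0:  <0:foll b4 ->
5. deliver 0→1:  nop
6. timeout(2):  <2:cand b8 ->
7. deliver 2→0:  <0:foll b8 ->
8. deliver 0→2:  <2:lead b8 ->
9. timeout(1):  <1:cand b7 ->
10. propose(0,'z'):  nop
11. crash(0):  <0:✗foll b8 ->
12. recover(0):  <0:foll b8 ->
13. deliver 0→1:  nop
14. deliver 2→0:  nop
15. deliver 0→1:  nop
16. deliver 1→2:  nop
17. propose(1,'r'):  nop
18. deliver 1→2:  nop
19. deliver 2→1:  <1:foll b8 ->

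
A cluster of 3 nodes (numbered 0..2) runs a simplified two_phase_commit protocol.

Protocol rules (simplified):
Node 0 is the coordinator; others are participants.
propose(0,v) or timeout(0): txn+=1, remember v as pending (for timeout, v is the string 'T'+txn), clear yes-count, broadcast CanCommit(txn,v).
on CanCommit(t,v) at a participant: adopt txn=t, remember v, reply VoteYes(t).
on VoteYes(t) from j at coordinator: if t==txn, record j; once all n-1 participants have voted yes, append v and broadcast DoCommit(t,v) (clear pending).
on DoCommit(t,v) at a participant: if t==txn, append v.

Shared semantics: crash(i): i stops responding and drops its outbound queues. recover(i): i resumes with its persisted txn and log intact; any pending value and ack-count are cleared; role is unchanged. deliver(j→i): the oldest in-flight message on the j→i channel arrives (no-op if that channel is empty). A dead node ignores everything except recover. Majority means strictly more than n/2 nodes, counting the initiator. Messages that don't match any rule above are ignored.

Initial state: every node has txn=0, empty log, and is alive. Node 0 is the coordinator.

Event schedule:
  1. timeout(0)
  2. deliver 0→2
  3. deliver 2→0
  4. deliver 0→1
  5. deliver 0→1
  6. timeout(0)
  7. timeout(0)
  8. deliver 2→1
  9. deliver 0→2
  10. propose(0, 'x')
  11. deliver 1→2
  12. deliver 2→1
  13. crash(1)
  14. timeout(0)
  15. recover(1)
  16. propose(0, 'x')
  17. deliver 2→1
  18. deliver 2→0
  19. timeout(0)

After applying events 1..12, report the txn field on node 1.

1

[1] timeout(0) → N0(coor t1 [-])
[2] deliver 0→2 → N2(part t1 [-])
[3] deliver 2→0 → ∅
[4] deliver 0→1 → N1(part t1 [-])
[5] deliver 0→1 → ∅
[6] timeout(0) → N0(coor t2 [-])
[7] timeout(0) → N0(coor t3 [-])
[8] deliver 2→1 → ∅
[9] deliver 0→2 → N2(part t2 [-])
[10] propose(0,'x') → N0(coor t4 [-])
[11] deliver 1→2 → ∅
[12] deliver 2→1 → ∅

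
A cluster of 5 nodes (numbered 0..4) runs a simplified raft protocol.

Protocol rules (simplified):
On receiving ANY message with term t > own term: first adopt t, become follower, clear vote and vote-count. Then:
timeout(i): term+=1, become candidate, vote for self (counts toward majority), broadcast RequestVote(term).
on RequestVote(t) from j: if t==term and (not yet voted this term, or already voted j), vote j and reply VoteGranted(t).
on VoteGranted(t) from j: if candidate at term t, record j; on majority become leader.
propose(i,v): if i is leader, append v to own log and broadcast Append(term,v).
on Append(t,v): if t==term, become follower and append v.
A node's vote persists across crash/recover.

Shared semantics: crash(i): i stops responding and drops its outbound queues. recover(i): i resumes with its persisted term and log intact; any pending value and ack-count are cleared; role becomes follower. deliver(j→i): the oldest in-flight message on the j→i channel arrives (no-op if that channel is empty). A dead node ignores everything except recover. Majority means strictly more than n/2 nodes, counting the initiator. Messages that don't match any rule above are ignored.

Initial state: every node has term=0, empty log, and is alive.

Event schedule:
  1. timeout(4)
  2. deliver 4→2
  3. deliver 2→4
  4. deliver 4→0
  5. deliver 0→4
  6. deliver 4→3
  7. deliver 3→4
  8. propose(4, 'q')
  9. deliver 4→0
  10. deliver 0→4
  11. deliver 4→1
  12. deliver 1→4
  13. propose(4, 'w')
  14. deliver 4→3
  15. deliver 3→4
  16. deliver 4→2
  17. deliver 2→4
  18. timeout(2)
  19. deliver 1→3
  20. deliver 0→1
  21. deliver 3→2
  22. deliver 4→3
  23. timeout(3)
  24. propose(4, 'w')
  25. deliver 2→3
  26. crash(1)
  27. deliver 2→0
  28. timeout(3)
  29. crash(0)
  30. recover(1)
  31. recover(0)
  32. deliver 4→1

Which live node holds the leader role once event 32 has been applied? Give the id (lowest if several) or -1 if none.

4

[1] timeout(4) → N4(cand t1 [-])
[2] deliver 4→2 → N2(foll t1 [-])
[3] deliver 2→4 → ∅
[4] deliver 4→0 → N0(foll t1 [-])
[5] deliver 0→4 → N4(lead t1 [-])
[6] deliver 4→3 → N3(foll t1 [-])
[7] deliver 3→4 → ∅
[8] propose(4,'q') → N4(lead t1 [q])
[9] deliver 4→0 → N0(foll t1 [q])
[10] deliver 0→4 → ∅
[11] deliver 4→1 → N1(foll t1 [-])
[12] deliver 1→4 → ∅
[13] propose(4,'w') → N4(lead t1 [q,w])
[14] deliver 4→3 → N3(foll t1 [q])
[15] deliver 3→4 → ∅
[16] deliver 4→2 → N2(foll t1 [q])
[17] deliver 2→4 → ∅
[18] timeout(2) → N2(cand t2 [q])
[19] deliver 1→3 → ∅
[20] deliver 0→1 → ∅
[21] deliver 3→2 → ∅
[22] deliver 4→3 → N3(foll t1 [q,w])
[23] timeout(3) → N3(cand t2 [q,w])
[24] propose(4,'w') → N4(lead t1 [q,w,w])
[25] deliver 2→3 → ∅
[26] crash(1) → N1(✗foll t1 [-])
[27] deliver 2→0 → N0(foll t2 [q])
[28] timeout(3) → N3(cand t3 [q,w])
[29] crash(0) → N0(✗foll t2 [q])
[30] recover(1) → N1(foll t1 [-])
[31] recover(0) → N0(foll t2 [q])
[32] deliver 4→1 → N1(foll t1 [q])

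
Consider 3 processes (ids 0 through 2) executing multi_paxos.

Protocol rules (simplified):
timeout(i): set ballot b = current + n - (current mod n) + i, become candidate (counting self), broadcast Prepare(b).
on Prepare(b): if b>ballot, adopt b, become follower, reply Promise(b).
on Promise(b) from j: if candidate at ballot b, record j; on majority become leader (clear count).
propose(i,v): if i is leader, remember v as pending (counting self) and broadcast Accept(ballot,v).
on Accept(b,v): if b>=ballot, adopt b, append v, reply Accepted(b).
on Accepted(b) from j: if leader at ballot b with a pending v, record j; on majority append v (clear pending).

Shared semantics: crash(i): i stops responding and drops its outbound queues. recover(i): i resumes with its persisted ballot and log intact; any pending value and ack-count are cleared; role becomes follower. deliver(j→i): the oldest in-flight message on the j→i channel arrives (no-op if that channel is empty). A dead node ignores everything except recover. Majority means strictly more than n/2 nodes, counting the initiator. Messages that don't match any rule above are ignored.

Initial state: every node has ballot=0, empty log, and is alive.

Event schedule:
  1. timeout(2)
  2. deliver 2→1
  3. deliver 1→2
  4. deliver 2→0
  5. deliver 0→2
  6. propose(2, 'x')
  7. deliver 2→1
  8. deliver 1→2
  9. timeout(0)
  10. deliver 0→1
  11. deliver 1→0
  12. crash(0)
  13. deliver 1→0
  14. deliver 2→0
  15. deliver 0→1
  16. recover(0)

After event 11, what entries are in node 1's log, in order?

x

[1] timeout(2) → N2(cand b5 [-])
[2] deliver 2→1 → N1(foll b5 [-])
[3] deliver 1→2 → N2(lead b5 [-])
[4] deliver 2→0 → N0(foll b5 [-])
[5] deliver 0→2 → ∅
[6] propose(2,'x') → ∅
[7] deliver 2→1 → N1(foll b5 [x])
[8] deliver 1→2 → N2(lead b5 [x])
[9] timeout(0) → N0(cand b6 [-])
[10] deliver 0→1 → N1(foll b6 [x])
[11] deliver 1→0 → N0(lead b6 [-])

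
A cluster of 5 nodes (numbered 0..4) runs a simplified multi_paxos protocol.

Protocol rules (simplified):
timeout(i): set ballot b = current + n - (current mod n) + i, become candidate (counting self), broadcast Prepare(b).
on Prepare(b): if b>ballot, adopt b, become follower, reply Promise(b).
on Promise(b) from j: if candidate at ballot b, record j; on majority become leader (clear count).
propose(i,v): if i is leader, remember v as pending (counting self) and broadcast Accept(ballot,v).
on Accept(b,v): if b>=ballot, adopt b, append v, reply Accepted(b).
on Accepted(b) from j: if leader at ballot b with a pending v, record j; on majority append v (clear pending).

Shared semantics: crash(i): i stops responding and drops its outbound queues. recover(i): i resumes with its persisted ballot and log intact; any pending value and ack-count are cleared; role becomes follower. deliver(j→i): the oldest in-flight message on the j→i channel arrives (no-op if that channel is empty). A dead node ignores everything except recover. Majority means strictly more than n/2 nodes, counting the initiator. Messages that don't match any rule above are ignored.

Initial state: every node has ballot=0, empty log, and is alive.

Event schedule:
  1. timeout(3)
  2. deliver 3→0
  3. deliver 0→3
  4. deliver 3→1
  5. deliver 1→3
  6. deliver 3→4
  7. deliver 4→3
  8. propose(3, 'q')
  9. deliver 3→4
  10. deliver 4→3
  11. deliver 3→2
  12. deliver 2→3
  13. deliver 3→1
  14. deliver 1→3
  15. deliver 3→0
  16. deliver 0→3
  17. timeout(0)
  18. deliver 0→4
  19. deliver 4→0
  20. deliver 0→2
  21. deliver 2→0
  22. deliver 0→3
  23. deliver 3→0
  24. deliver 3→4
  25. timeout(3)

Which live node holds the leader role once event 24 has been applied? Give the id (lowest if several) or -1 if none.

after 1 — timeout(3): n3:cand/b8/[-]
after 2 — deliver 3→0: n0:foll/b8/[-]
after 3 — deliver 0→3: ·
after 4 — deliver 3→1: n1:foll/b8/[-]
after 5 — deliver 1→3: n3:lead/b8/[-]
after 6 — deliver 3→4: n4:foll/b8/[-]
after 7 — deliver 4→3: ·
after 8 — propose(3,'q'): ·
after 9 — deliver 3→4: n4:foll/b8/[q]
after 10 — deliver 4→3: ·
after 11 — deliver 3→2: n2:foll/b8/[-]
after 12 — deliver 2→3: ·
after 13 — deliver 3→1: n1:foll/b8/[q]
after 14 — deliver 1→3: n3:lead/b8/[q]
after 15 — deliver 3→0: n0:foll/b8/[q]
after 16 — deliver 0→3: ·
after 17 — timeout(0): n0:cand/b10/[q]
after 18 — deliver 0→4: n4:foll/b10/[q]
after 19 — deliver 4→0: ·
after 20 — deliver 0→2: n2:foll/b10/[-]
after 21 — deliver 2→0: n0:lead/b10/[q]
after 22 — deliver 0→3: n3:foll/b10/[q]
after 23 — deliver 3→0: ·
after 24 — deliver 3→4: ·

0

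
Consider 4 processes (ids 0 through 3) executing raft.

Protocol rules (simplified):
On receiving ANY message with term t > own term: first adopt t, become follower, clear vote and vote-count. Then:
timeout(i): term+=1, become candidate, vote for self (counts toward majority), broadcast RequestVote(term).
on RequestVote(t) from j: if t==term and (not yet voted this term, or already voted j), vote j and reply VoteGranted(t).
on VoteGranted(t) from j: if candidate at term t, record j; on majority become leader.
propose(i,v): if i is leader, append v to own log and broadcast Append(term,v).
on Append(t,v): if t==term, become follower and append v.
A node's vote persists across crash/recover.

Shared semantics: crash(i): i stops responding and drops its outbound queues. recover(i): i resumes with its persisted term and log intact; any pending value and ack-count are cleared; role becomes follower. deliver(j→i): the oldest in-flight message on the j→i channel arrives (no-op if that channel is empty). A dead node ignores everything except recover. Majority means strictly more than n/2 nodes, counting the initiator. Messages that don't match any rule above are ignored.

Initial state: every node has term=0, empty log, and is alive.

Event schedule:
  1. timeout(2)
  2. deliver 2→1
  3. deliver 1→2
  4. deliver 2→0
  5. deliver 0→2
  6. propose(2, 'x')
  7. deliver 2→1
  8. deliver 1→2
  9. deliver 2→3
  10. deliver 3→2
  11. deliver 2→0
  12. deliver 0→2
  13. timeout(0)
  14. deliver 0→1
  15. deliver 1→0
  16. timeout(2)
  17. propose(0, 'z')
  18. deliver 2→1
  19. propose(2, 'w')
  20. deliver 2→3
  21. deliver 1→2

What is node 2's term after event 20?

2

step 1 timeout(2): 2={cand,t=1,log=-}
step 2 deliver 2→1: 1={foll,t=1,log=-}
step 3 deliver 1→2: —
step 4 deliver 2→0: 0={foll,t=1,log=-}
step 5 deliver 0→2: 2={lead,t=1,log=-}
step 6 propose(2,'x'): 2={lead,t=1,log=x}
step 7 deliver 2→1: 1={foll,t=1,log=x}
step 8 deliver 1→2: —
step 9 deliver 2→3: 3={foll,t=1,log=-}
step 10 deliver 3→2: —
step 11 deliver 2→0: 0={foll,t=1,log=x}
step 12 deliver 0→2: —
step 13 timeout(0): 0={cand,t=2,log=x}
step 14 deliver 0→1: 1={foll,t=2,log=x}
step 15 deliver 1→0: —
step 16 timeout(2): 2={cand,t=2,log=x}
step 17 propose(0,'z'): —
step 18 deliver 2→1: —
step 19 propose(2,'w'): —
step 20 deliver 2→3: 3={foll,t=1,log=x}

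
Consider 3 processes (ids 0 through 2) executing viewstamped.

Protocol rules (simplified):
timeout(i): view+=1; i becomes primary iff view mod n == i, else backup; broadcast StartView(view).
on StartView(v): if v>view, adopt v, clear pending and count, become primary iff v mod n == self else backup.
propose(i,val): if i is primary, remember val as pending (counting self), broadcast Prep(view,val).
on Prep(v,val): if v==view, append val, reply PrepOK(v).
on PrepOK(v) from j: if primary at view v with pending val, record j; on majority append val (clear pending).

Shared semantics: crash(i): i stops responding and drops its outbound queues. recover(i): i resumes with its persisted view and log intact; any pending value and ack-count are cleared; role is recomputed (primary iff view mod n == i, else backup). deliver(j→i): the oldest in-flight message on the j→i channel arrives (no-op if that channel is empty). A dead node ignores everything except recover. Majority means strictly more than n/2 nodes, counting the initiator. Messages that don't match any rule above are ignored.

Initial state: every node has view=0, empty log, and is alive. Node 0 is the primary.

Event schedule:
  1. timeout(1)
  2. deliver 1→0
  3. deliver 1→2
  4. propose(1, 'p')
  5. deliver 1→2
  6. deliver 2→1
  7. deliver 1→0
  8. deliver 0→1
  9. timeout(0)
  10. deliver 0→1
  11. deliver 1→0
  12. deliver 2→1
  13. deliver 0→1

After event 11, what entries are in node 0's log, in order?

p

1. timeout(1):  <1:prim v1 ->
2. deliver 1→0:  <0:back v1 ->
3. deliver 1→2:  <2:back v1 ->
4. propose(1,'p'):  nop
5. deliver 1→2:  <2:back v1 p>
6. deliver 2→1:  <1:prim v1 p>
7. deliver 1→0:  <0:back v1 p>
8. deliver 0→1:  nop
9. timeout(0):  <0:back v2 p>
10. deliver 0→1:  <1:back v2 p>
11. deliver 1→0:  nop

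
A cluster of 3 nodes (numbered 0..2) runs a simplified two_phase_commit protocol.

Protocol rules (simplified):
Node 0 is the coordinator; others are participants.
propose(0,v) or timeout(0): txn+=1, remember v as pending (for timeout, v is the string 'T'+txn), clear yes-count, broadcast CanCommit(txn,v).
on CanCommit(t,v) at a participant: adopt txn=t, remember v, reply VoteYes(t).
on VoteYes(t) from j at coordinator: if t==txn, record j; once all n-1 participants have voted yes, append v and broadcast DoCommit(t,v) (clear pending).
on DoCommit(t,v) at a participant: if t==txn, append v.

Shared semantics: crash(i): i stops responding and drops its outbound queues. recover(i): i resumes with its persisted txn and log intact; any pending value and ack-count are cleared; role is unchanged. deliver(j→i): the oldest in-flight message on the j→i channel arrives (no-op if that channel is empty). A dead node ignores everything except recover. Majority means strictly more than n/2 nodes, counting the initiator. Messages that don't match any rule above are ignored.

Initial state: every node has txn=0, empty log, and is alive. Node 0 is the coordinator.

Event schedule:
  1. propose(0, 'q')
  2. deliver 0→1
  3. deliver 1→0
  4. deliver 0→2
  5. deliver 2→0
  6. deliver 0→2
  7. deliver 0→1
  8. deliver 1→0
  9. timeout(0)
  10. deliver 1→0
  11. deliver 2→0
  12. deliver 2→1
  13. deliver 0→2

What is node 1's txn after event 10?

1

[1] propose(0,'q') → N0(coor t1 [-])
[2] deliver 0→1 → N1(part t1 [-])
[3] deliver 1→0 → ∅
[4] deliver 0→2 → N2(part t1 [-])
[5] deliver 2→0 → N0(coor t1 [q])
[6] deliver 0→2 → N2(part t1 [q])
[7] deliver 0→1 → N1(part t1 [q])
[8] deliver 1→0 → ∅
[9] timeout(0) → N0(coor t2 [q])
[10] deliver 1→0 → ∅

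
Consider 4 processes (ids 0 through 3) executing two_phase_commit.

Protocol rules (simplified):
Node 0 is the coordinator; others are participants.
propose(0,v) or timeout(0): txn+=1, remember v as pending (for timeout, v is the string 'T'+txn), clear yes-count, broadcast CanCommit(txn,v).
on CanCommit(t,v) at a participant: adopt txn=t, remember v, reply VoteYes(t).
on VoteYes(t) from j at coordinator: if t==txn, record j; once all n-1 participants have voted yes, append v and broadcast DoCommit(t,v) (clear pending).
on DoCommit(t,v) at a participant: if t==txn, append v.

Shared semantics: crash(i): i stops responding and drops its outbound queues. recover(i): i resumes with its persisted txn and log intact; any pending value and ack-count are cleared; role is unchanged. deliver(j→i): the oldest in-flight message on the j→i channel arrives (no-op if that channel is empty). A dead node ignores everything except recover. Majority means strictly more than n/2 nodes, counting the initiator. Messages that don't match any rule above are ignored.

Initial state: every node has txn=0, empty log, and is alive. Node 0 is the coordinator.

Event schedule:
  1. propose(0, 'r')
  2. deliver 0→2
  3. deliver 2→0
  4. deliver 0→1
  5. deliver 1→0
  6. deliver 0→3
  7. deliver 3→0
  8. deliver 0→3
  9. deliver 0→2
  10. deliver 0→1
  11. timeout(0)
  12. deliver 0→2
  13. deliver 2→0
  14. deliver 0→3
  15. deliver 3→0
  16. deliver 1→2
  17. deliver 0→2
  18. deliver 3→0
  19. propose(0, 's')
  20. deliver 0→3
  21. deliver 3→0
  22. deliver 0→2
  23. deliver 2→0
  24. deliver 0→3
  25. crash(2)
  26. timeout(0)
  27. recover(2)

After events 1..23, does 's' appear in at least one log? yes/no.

after 1 — propose(0,'r'): n0:coor/t1/[-]
after 2 — deliver 0→2: n2:part/t1/[-]
after 3 — deliver 2→0: ·
after 4 — deliver 0→1: n1:part/t1/[-]
after 5 — deliver 1→0: ·
after 6 — deliver 0→3: n3:part/t1/[-]
after 7 — deliver 3→0: n0:coor/t1/[r]
after 8 — deliver 0→3: n3:part/t1/[r]
after 9 — deliver 0→2: n2:part/t1/[r]
after 10 — deliver 0→1: n1:part/t1/[r]
after 11 — timeout(0): n0:coor/t2/[r]
after 12 — deliver 0→2: n2:part/t2/[r]
after 13 — deliver 2→0: ·
after 14 — deliver 0→3: n3:part/t2/[r]
after 15 — deliver 3→0: ·
after 16 — deliver 1→2: ·
after 17 — deliver 0→2: ·
after 18 — deliver 3→0: ·
after 19 — propose(0,'s'): n0:coor/t3/[r]
after 20 — deliver 0→3: n3:part/t3/[r]
after 21 — deliver 3→0: ·
after 22 — deliver 0→2: n2:part/t3/[r]
after 23 — deliver 2→0: ·

no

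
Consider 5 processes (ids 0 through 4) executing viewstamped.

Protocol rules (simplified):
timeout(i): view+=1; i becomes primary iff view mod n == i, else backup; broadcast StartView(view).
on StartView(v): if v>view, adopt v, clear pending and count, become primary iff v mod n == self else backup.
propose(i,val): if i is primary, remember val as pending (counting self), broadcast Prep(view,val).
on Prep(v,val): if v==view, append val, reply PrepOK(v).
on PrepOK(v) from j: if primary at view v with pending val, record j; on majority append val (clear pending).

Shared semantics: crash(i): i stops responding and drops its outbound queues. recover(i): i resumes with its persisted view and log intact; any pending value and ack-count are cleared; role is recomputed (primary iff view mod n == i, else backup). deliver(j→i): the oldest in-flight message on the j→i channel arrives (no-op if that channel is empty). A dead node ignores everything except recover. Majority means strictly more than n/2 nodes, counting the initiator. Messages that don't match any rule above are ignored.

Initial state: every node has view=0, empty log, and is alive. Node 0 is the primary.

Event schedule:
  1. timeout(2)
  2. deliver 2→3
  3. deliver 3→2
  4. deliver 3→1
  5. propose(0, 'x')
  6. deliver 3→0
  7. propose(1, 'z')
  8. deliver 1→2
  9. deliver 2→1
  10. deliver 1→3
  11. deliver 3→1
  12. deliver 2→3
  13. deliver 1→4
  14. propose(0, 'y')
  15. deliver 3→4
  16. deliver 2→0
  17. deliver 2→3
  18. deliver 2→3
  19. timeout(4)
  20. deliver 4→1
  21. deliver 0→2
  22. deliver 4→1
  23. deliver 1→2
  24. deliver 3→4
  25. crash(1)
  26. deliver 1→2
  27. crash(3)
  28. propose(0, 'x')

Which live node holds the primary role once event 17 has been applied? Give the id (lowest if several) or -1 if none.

[1] timeout(2) → N2(back v1 [-])
[2] deliver 2→3 → N3(back v1 [-])
[3] deliver 3→2 → ∅
[4] deliver 3→1 → ∅
[5] propose(0,'x') → ∅
[6] deliver 3→0 → ∅
[7] propose(1,'z') → ∅
[8] deliver 1→2 → ∅
[9] deliver 2→1 → N1(prim v1 [-])
[10] deliver 1→3 → ∅
[11] deliver 3→1 → ∅
[12] deliver 2→3 → ∅
[13] deliver 1→4 → ∅
[14] propose(0,'y') → ∅
[15] deliver 3→4 → ∅
[16] deliver 2→0 → N0(back v1 [-])
[17] deliver 2→3 → ∅

1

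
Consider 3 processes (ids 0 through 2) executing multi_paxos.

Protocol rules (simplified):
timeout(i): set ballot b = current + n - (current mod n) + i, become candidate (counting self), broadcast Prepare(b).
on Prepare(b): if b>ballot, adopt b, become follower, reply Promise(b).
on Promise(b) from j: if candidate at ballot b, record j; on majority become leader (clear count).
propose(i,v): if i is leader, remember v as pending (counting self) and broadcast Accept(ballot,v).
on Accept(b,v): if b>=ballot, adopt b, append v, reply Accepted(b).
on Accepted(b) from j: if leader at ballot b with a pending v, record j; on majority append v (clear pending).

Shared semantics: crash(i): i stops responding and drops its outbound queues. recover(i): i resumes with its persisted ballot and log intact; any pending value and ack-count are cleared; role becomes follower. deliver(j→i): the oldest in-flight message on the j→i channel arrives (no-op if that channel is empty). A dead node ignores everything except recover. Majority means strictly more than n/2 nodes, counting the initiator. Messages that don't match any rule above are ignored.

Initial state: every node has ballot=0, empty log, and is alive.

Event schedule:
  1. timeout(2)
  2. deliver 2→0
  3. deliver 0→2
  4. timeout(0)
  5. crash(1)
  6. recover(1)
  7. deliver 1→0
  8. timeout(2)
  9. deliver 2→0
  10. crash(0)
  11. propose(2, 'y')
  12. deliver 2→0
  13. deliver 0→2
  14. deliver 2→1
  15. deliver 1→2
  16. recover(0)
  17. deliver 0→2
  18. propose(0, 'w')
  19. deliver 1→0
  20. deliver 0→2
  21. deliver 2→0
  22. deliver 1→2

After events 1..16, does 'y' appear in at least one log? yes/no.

no

[1] timeout(2) → N2(cand b5 [-])
[2] deliver 2→0 → N0(foll b5 [-])
[3] deliver 0→2 → N2(lead b5 [-])
[4] timeout(0) → N0(cand b6 [-])
[5] crash(1) → N1(✗foll b0 [-])
[6] recover(1) → N1(foll b0 [-])
[7] deliver 1→0 → ∅
[8] timeout(2) → N2(cand b8 [-])
[9] deliver 2→0 → N0(foll b8 [-])
[10] crash(0) → N0(✗foll b8 [-])
[11] propose(2,'y') → ∅
[12] deliver 2→0 → ∅
[13] deliver 0→2 → ∅
[14] deliver 2→1 → N1(foll b5 [-])
[15] deliver 1→2 → ∅
[16] recover(0) → N0(foll b8 [-])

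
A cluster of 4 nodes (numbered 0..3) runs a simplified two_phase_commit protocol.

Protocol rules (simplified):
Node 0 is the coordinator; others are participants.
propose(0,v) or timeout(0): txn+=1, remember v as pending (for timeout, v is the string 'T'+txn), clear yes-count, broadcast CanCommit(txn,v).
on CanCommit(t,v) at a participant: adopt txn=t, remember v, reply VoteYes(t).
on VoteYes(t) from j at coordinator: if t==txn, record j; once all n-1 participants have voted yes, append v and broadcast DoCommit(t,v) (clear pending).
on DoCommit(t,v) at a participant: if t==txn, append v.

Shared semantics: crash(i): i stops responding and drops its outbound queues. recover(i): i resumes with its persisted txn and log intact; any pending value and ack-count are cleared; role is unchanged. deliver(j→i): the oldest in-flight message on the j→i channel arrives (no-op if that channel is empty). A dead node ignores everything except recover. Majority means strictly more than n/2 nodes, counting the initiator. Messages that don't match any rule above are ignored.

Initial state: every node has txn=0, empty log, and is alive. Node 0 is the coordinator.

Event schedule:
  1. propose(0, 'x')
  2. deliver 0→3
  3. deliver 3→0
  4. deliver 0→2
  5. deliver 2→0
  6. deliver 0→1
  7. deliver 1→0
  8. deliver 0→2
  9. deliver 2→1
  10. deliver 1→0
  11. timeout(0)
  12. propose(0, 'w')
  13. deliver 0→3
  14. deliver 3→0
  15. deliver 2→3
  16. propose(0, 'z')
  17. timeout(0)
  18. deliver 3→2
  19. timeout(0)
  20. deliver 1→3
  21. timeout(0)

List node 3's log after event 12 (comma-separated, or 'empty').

empty

[1] propose(0,'x') → N0(coor t1 [-])
[2] deliver 0→3 → N3(part t1 [-])
[3] deliver 3→0 → ∅
[4] deliver 0→2 → N2(part t1 [-])
[5] deliver 2→0 → ∅
[6] deliver 0→1 → N1(part t1 [-])
[7] deliver 1→0 → N0(coor t1 [x])
[8] deliver 0→2 → N2(part t1 [x])
[9] deliver 2→1 → ∅
[10] deliver 1→0 → ∅
[11] timeout(0) → N0(coor t2 [x])
[12] propose(0,'w') → N0(coor t3 [x])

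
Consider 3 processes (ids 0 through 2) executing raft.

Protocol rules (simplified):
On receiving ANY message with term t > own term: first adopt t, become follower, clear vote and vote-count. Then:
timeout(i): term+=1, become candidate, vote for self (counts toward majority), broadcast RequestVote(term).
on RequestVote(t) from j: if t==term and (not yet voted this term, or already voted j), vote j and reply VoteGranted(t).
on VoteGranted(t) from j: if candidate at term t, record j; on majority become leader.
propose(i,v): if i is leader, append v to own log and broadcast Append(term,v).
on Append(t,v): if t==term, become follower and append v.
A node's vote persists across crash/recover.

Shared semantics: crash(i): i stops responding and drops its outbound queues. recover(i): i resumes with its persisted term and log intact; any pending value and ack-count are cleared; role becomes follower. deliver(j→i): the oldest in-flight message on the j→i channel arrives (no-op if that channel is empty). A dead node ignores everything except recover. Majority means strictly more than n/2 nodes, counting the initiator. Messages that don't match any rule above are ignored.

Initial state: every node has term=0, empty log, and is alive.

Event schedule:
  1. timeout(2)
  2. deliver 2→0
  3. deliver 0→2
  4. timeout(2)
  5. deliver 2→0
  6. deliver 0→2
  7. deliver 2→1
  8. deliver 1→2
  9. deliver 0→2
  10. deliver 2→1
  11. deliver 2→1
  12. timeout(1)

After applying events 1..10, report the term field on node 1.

e1 timeout(2): 2[cand,t=1,-]
e2 deliver 2→0: 0[foll,t=1,-]
e3 deliver 0→2: 2[lead,t=1,-]
e4 timeout(2): 2[cand,t=2,-]
e5 deliver 2→0: 0[foll,t=2,-]
e6 deliver 0→2: 2[lead,t=2,-]
e7 deliver 2→1: 1[foll,t=1,-]
e8 deliver 1→2: ·
e9 deliver 0→2: ·
e10 deliver 2→1: 1[foll,t=2,-]

2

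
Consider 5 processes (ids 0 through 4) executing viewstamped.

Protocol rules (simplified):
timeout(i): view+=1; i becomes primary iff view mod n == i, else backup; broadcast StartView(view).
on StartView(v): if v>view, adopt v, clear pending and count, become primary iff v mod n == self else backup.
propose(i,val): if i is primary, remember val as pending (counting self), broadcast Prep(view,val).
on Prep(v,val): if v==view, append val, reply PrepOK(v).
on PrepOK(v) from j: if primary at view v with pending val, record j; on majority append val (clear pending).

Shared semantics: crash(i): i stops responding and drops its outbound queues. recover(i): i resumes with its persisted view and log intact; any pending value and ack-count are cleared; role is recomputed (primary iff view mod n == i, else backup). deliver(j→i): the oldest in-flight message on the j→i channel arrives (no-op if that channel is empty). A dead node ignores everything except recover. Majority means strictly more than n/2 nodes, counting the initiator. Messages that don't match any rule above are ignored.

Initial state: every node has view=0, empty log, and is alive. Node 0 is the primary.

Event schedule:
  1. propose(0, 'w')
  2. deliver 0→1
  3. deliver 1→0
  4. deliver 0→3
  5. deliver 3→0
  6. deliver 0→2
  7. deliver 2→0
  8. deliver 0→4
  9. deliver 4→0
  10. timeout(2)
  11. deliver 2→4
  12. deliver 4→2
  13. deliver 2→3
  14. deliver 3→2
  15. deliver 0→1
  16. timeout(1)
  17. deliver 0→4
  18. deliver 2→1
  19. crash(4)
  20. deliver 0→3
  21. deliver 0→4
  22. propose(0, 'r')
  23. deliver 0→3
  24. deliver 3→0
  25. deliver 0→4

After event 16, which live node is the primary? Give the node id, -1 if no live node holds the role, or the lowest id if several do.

[1] propose(0,'w') → ∅
[2] deliver 0→1 → N1(back v0 [w])
[3] deliver 1→0 → ∅
[4] deliver 0→3 → N3(back v0 [w])
[5] deliver 3→0 → N0(prim v0 [w])
[6] deliver 0→2 → N2(back v0 [w])
[7] deliver 2→0 → ∅
[8] deliver 0→4 → N4(back v0 [w])
[9] deliver 4→0 → ∅
[10] timeout(2) → N2(back v1 [w])
[11] deliver 2→4 → N4(back v1 [w])
[12] deliver 4→2 → ∅
[13] deliver 2→3 → N3(back v1 [w])
[14] deliver 3→2 → ∅
[15] deliver 0→1 → ∅
[16] timeout(1) → N1(prim v1 [w])

0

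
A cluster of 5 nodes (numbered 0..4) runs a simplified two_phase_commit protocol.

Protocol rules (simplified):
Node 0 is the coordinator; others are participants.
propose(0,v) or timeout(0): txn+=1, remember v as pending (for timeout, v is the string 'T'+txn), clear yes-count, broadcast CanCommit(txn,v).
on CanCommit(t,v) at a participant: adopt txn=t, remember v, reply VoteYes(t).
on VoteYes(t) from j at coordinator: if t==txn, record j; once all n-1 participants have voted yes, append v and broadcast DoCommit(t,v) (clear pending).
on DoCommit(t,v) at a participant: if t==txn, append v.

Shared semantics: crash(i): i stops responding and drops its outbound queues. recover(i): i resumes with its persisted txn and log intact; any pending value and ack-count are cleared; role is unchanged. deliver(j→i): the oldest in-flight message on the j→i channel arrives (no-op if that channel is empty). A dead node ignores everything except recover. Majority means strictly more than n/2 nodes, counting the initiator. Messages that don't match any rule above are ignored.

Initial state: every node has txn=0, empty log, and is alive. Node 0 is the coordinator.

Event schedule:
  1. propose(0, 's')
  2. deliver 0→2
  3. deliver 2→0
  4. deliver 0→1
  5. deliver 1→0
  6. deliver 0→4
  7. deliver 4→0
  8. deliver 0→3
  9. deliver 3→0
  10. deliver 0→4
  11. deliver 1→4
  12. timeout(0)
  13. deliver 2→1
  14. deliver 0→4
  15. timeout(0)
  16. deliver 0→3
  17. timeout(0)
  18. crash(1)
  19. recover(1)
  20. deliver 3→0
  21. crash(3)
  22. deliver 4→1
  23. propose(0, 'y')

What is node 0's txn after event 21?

e1 propose(0,'s'): 0[coor,t=1,-]
e2 deliver 0→2: 2[part,t=1,-]
e3 deliver 2→0: ·
e4 deliver 0→1: 1[part,t=1,-]
e5 deliver 1→0: ·
e6 deliver 0→4: 4[part,t=1,-]
e7 deliver 4→0: ·
e8 deliver 0→3: 3[part,t=1,-]
e9 deliver 3→0: 0[coor,t=1,s]
e10 deliver 0→4: 4[part,t=1,s]
e11 deliver 1→4: ·
e12 timeout(0): 0[coor,t=2,s]
e13 deliver 2→1: ·
e14 deliver 0→4: 4[part,t=2,s]
e15 timeout(0): 0[coor,t=3,s]
e16 deliver 0→3: 3[part,t=1,s]
e17 timeout(0): 0[coor,t=4,s]
e18 crash(1): 1[✗part,t=1,-]
e19 recover(1): 1[part,t=1,-]
e20 deliver 3→0: ·
e21 crash(3): 3[✗part,t=1,s]

4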